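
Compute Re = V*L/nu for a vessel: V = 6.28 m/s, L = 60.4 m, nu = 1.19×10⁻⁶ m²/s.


Formula: Re = V * L / nu
Step 1 — V * L = 6.28 * 60.4 = 379.312 m^2/s
Step 2 — Re = 379.312 / 1.19e-6 = 3.19e+08

3.19e+08


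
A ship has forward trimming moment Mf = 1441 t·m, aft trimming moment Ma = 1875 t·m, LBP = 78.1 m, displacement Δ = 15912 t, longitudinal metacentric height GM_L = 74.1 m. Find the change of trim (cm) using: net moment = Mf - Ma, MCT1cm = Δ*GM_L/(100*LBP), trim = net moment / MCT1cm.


Formula: net trimming moment = Mf - Ma; MCT1cm = Δ*GM_L/(100*LBP); trim = net moment / MCT1cm
Step 1 — net trimming moment = 1441 - 1875 = -434 t·m
Step 2 — MCT1cm = 15912 * 74.1 / (100 * 78.1) = 150.9704 t·m/cm
Step 3 — trim = -434 / 150.9704 ≈ -2.8747 cm (5 s.f.)

-2.8747 cm


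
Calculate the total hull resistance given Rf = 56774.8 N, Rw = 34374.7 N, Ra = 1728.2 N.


Formula: Rt = Rf + Rw + Ra
Substituting: Rt = 56774.8 + 34374.7 + 1728.2
Result: Rt = 92877.7 N

92877.7 N


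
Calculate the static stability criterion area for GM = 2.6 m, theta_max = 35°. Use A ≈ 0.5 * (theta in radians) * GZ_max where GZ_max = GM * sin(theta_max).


Formula: GZ_max = GM * sin(theta); Area = 0.5 * theta_rad * GZ_max
Step 1 — GZ_max = 2.6 * sin(35°) = 2.6 * 0.573576 = 1.491298 m
Step 2 — theta_rad = 35 * pi/180 = 0.610865 rad
Step 3 — Area = 0.5 * 0.610865 * 1.491298 ≈ 0.45549 m·rad (5 s.f.)

0.45549 m·rad


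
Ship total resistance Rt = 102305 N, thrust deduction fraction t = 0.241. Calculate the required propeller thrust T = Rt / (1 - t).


Formula: T = Rt / (1 - t)
Step 1 — (1 - t) = 1 - 0.241 = 0.759
Step 2 — T = 102305 / 0.759 ≈ 134790 N (5 s.f.)

134790 N


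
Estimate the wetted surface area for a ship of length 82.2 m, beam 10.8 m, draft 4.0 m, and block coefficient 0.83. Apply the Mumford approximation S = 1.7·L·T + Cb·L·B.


Formula: S = 1.7*L*T + V/T with V = Cb*L*B*T, i.e. S = L * (1.7*T + Cb*B)
Step 1 — 1.7*T = 1.7 * 4.0 = 6.8 m
Step 2 — Cb*B = 0.83 * 10.8 = 8.964 m
Step 3 — 1.7*T + Cb*B = 6.8 + 8.964 = 15.764 m
Step 4 — S = 82.2 * 15.764 ≈ 1295.8 m^2 (5 s.f.)

1295.8 m^2


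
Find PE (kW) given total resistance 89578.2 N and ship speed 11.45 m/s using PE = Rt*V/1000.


Formula: PE = Rt * V / 1000 (kW)
Step 1 — PE (W) = 89578.2 * 11.45 = 1025670.39 W
Step 2 — PE (kW) = 1025670.39 / 1000 ≈ 1025.7 kW (5 s.f.)

1025.7 kW


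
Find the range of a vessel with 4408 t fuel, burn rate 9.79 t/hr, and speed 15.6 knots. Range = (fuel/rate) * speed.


Formula: endurance = fuel / rate; range = endurance * speed
Step 1 — endurance = 4408 / 9.79 = 450.2554 hours
Step 2 — range = 450.2554 * 15.6 ≈ 7024.0 nautical miles (5 s.f.)

7024.0 NM


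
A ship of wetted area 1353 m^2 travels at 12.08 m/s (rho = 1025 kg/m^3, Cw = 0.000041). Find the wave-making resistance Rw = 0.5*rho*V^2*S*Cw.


Formula: Rw = 0.5 * rho * V^2 * S * Cw
Step 1 — V^2 = 12.08^2 = 145.9264
Step 2 — 0.5 * rho * V^2 = 0.5 * 1025 * 145.9264 = 74787.28
Step 3 — Rw = 74787.28 * 1353 * 0.000041 ≈ 4148.7 N (5 s.f.)

4148.7 N


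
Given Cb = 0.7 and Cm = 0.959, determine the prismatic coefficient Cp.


Formula: Cp = Cb / Cm
Substituting: Cp = 0.7 / 0.959
Result: Cp ≈ 0.72993 (5 s.f.)

0.72993


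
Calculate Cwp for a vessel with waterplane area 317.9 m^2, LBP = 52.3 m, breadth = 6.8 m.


Formula: Cwp = Aw / (L * B)
Step 1 — L * B = 52.3 * 6.8 = 355.64 m^2
Step 2 — Cwp = 317.9 / 355.64 ≈ 0.89388 (5 s.f.)

0.89388


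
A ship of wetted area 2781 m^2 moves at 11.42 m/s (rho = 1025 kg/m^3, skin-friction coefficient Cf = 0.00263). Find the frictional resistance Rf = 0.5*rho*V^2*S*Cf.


Formula: Rf = 0.5 * rho * V^2 * S * Cf
Step 1 — V^2 = 11.42^2 = 130.4164
Step 2 — 0.5 * rho * V^2 = 0.5 * 1025 * 130.4164 = 66838.405
Step 3 — Rf = 66838.405 * 2781 * 0.00263 ≈ 488860 N (5 s.f.)

488860 N


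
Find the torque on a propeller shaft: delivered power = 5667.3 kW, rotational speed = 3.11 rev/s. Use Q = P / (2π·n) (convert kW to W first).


Formula: Q = P_W / (2 * pi * n)
Step 1 — P_W = 5667.3 kW * 1000 = 5667300.0 W
Step 2 — 2 * pi * n = 2 * pi * 3.11 = 19.540706
Step 3 — Q = 5667300.0 / 19.540706 ≈ 290030 N·m (5 s.f.)

290030 N·m


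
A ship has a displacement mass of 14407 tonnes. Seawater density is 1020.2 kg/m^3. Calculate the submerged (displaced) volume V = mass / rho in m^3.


Formula: V = mass / rho
Step 1 — convert tonnes to kg: 14407 t * 1000 = 14407000 kg
Step 2 — V = 14407000 / 1020.2 ≈ 14122 m^3 (5 s.f.)

14122 m^3


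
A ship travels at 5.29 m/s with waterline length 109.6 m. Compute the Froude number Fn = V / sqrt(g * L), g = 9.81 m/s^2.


Formula: Fn = V / sqrt(g * L)
Step 1 — g * L = 9.81 * 109.6 = 1075.176
Step 2 — sqrt(g * L) = sqrt(1075.176) = 32.789876
Step 3 — Fn = 5.29 / 32.789876 ≈ 0.16133 (5 s.f.)

0.16133


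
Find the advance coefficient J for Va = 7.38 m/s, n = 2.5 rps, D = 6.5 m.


Formula: J = Va / (n * D)
Step 1 — n * D = 2.5 * 6.5 = 16.25
Step 2 — J = 7.38 / 16.25 ≈ 0.45415 (5 s.f.)

0.45415


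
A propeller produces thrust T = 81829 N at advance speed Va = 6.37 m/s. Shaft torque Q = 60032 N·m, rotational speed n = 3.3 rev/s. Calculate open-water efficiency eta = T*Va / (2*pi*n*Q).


Formula: eta = T * Va / (2 * pi * n * Q)
Step 1 — numerator = T * Va = 81829 * 6.37 = 521250.73
Step 2 — 2 * pi * n = 2 * pi * 3.3 = 20.734512
Step 3 — denominator = 20.734512 * 60032 = 1244734.22
Step 4 — eta = 521250.73 / 1244734.22 ≈ 0.41876 (5 s.f.)

0.41876


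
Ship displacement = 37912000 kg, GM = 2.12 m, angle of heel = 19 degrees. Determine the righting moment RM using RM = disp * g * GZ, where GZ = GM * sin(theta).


Formula: GZ = GM * sin(theta); RM = disp * g * GZ
Step 1 — GZ = 2.12 * sin(19°) = 2.12 * 0.325568 = 0.690204 m
Step 2 — RM = 37912000 * 9.81 * 0.690204 ≈ 256700000 N·m (5 s.f.)

256700000 N·m


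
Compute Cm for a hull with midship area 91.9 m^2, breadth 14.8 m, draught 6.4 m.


Formula: Cm = Am / (B * T)
Step 1 — B * T = 14.8 * 6.4 = 94.72 m^2
Step 2 — Cm = 91.9 / 94.72 ≈ 0.97023 (5 s.f.)

0.97023


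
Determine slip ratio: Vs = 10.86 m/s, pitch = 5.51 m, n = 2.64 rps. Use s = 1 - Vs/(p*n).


Formula: s = 1 - Vs / (p * n)
Step 1 — p * n = 5.51 * 2.64 = 14.5464
Step 2 — Vs / (p*n) = 10.86 / 14.5464 = 0.746576 (6 d.p.)
Step 3 — s = 1 - 0.746576 = 0.253424

0.253424


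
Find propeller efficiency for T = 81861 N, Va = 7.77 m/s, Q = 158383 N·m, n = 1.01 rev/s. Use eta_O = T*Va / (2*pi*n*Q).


Formula: eta = T * Va / (2 * pi * n * Q)
Step 1 — numerator = T * Va = 81861 * 7.77 = 636059.97
Step 2 — 2 * pi * n = 2 * pi * 1.01 = 6.346017
Step 3 — denominator = 6.346017 * 158383 = 1005101.21
Step 4 — eta = 636059.97 / 1005101.21 ≈ 0.63283 (5 s.f.)

0.63283


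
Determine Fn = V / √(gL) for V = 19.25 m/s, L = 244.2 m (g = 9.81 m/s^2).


Formula: Fn = V / sqrt(g * L)
Step 1 — g * L = 9.81 * 244.2 = 2395.602
Step 2 — sqrt(g * L) = sqrt(2395.602) = 48.944887
Step 3 — Fn = 19.25 / 48.944887 ≈ 0.39330 (5 s.f.)

0.39330


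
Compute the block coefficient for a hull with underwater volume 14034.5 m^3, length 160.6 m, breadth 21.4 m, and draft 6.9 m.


Formula: Cb = V / (L * B * T)
Step 1 — L * B * T = 160.6 * 21.4 * 6.9 = 23714.196 m^3
Step 2 — Cb = 14034.5 / 23714.196 ≈ 0.59182 (5 s.f.)

0.59182


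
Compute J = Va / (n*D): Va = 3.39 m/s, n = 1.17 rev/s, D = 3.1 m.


Formula: J = Va / (n * D)
Step 1 — n * D = 1.17 * 3.1 = 3.627
Step 2 — J = 3.39 / 3.627 ≈ 0.93466 (5 s.f.)

0.93466


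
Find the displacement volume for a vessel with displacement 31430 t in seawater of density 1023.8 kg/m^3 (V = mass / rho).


Formula: V = mass / rho
Step 1 — convert tonnes to kg: 31430 t * 1000 = 31430000 kg
Step 2 — V = 31430000 / 1023.8 ≈ 30699 m^3 (5 s.f.)

30699 m^3


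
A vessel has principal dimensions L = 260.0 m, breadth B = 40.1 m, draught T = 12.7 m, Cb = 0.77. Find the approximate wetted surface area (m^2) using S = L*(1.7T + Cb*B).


Formula: S = 1.7*L*T + V/T with V = Cb*L*B*T, i.e. S = L * (1.7*T + Cb*B)
Step 1 — 1.7*T = 1.7 * 12.7 = 21.59 m
Step 2 — Cb*B = 0.77 * 40.1 = 30.877 m
Step 3 — 1.7*T + Cb*B = 21.59 + 30.877 = 52.467 m
Step 4 — S = 260.0 * 52.467 ≈ 13641 m^2 (5 s.f.)

13641 m^2


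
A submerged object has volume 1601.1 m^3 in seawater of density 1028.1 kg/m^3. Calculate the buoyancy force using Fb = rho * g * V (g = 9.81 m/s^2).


Formula: Fb = rho * g * V
Substituting: Fb = 1028.1 * 9.81 * 1601.1
Intermediate: 1028.1 * 9.81 = 10085.661
Result: Fb = 10085.661 * 1601.1 ≈ 16148000 N (5 s.f.)

16148000 N


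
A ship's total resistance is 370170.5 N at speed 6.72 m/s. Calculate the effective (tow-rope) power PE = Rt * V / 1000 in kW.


Formula: PE = Rt * V / 1000 (kW)
Step 1 — PE (W) = 370170.5 * 6.72 = 2487545.76 W
Step 2 — PE (kW) = 2487545.76 / 1000 ≈ 2487.5 kW (5 s.f.)

2487.5 kW


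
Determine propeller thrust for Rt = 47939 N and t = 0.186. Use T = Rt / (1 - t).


Formula: T = Rt / (1 - t)
Step 1 — (1 - t) = 1 - 0.186 = 0.814
Step 2 — T = 47939 / 0.814 ≈ 58893 N (5 s.f.)

58893 N


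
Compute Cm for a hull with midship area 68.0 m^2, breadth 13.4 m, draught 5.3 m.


Formula: Cm = Am / (B * T)
Step 1 — B * T = 13.4 * 5.3 = 71.02 m^2
Step 2 — Cm = 68.0 / 71.02 ≈ 0.95748 (5 s.f.)

0.95748


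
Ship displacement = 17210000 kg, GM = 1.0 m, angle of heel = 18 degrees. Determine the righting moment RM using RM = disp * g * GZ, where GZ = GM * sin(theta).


Formula: GZ = GM * sin(theta); RM = disp * g * GZ
Step 1 — GZ = 1.0 * sin(18°) = 1.0 * 0.309017 = 0.309017 m
Step 2 — RM = 17210000 * 9.81 * 0.309017 ≈ 52171000 N·m (5 s.f.)

52171000 N·m


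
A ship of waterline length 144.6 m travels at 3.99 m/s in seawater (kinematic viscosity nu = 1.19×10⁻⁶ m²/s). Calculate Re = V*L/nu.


Formula: Re = V * L / nu
Step 1 — V * L = 3.99 * 144.6 = 576.954 m^2/s
Step 2 — Re = 576.954 / 1.19e-6 = 4.85e+08

4.85e+08


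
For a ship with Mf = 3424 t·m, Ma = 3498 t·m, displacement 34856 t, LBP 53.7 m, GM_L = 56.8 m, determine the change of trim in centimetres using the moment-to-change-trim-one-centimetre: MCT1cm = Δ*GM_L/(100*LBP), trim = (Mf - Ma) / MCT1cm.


Formula: net trimming moment = Mf - Ma; MCT1cm = Δ*GM_L/(100*LBP); trim = net moment / MCT1cm
Step 1 — net trimming moment = 3424 - 3498 = -74 t·m
Step 2 — MCT1cm = 34856 * 56.8 / (100 * 53.7) = 368.6817 t·m/cm
Step 3 — trim = -74 / 368.6817 ≈ -0.20072 cm (5 s.f.)

-0.20072 cm


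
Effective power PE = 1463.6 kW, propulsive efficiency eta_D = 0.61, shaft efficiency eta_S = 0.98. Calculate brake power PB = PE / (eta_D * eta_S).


Formula: PB = PE / (eta_D * eta_S)
Step 1 — combined efficiency = eta_D * eta_S = 0.61 * 0.98 = 0.5978
Step 2 — PB = 1463.6 / 0.5978 ≈ 2448.3 kW (5 s.f.)

2448.3 kW


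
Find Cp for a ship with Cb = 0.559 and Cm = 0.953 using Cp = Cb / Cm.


Formula: Cp = Cb / Cm
Substituting: Cp = 0.559 / 0.953
Result: Cp ≈ 0.58657 (5 s.f.)

0.58657


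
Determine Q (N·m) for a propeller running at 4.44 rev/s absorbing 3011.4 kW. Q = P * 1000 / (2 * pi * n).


Formula: Q = P_W / (2 * pi * n)
Step 1 — P_W = 3011.4 kW * 1000 = 3011400.0 W
Step 2 — 2 * pi * n = 2 * pi * 4.44 = 27.897343
Step 3 — Q = 3011400.0 / 27.897343 ≈ 107950 N·m (5 s.f.)

107950 N·m


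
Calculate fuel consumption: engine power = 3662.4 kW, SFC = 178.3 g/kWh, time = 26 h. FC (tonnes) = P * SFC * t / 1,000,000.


Formula: FC (tonnes) = P * SFC * t / 1,000,000
Step 1 — P * SFC * t = 3662.4 * 178.3 * 26 = 16978153.92 g
Step 2 — FC (tonnes) = 16978153.92 / 1,000,000 ≈ 16.978 tonnes (5 s.f.)

16.978 tonnes


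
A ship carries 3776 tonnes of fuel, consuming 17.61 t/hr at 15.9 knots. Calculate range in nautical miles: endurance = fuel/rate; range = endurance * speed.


Formula: endurance = fuel / rate; range = endurance * speed
Step 1 — endurance = 3776 / 17.61 = 214.4236 hours
Step 2 — range = 214.4236 * 15.9 ≈ 3409.3 nautical miles (5 s.f.)

3409.3 NM


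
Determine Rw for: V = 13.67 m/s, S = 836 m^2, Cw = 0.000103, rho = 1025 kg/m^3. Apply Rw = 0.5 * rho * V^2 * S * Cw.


Formula: Rw = 0.5 * rho * V^2 * S * Cw
Step 1 — V^2 = 13.67^2 = 186.8689
Step 2 — 0.5 * rho * V^2 = 0.5 * 1025 * 186.8689 = 95770.31125
Step 3 — Rw = 95770.31125 * 836 * 0.000103 ≈ 8246.6 N (5 s.f.)

8246.6 N


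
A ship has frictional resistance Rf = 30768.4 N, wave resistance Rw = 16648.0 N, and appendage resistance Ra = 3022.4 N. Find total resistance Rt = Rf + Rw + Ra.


Formula: Rt = Rf + Rw + Ra
Substituting: Rt = 30768.4 + 16648.0 + 3022.4
Result: Rt = 50438.8 N

50438.8 N


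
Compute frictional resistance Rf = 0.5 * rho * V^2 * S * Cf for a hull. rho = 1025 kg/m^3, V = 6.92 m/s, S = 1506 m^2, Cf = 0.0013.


Formula: Rf = 0.5 * rho * V^2 * S * Cf
Step 1 — V^2 = 6.92^2 = 47.8864
Step 2 — 0.5 * rho * V^2 = 0.5 * 1025 * 47.8864 = 24541.78
Step 3 — Rf = 24541.78 * 1506 * 0.0013 ≈ 48048 N (5 s.f.)

48048 N


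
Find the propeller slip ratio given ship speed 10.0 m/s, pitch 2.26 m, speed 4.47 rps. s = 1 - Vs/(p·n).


Formula: s = 1 - Vs / (p * n)
Step 1 — p * n = 2.26 * 4.47 = 10.1022
Step 2 — Vs / (p*n) = 10.0 / 10.1022 = 0.989883 (6 d.p.)
Step 3 — s = 1 - 0.989883 = 0.010117

0.010117


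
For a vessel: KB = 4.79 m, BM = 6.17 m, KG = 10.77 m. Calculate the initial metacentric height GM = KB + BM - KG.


Formula: GM = KB + BM - KG
Step 1 — KM = KB + BM = 4.79 + 6.17 = 10.96 m
Step 2 — GM = KM - KG = 10.96 - 10.77 = 0.19 m

0.19 m


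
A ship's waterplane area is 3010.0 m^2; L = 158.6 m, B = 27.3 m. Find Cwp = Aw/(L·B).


Formula: Cwp = Aw / (L * B)
Step 1 — L * B = 158.6 * 27.3 = 4329.78 m^2
Step 2 — Cwp = 3010.0 / 4329.78 ≈ 0.69519 (5 s.f.)

0.69519


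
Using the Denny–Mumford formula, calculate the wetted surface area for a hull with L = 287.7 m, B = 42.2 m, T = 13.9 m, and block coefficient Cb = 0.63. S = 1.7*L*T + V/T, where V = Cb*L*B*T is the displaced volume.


Formula: S = 1.7*L*T + V/T with V = Cb*L*B*T, i.e. S = L * (1.7*T + Cb*B)
Step 1 — 1.7*T = 1.7 * 13.9 = 23.63 m
Step 2 — Cb*B = 0.63 * 42.2 = 26.586 m
Step 3 — 1.7*T + Cb*B = 23.63 + 26.586 = 50.216 m
Step 4 — S = 287.7 * 50.216 ≈ 14447 m^2 (5 s.f.)

14447 m^2


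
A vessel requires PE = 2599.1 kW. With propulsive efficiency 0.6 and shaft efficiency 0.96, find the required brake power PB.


Formula: PB = PE / (eta_D * eta_S)
Step 1 — combined efficiency = eta_D * eta_S = 0.6 * 0.96 = 0.576
Step 2 — PB = 2599.1 / 0.576 ≈ 4512.3 kW (5 s.f.)

4512.3 kW


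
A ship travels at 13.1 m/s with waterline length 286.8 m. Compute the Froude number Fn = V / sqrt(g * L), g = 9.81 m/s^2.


Formula: Fn = V / sqrt(g * L)
Step 1 — g * L = 9.81 * 286.8 = 2813.508
Step 2 — sqrt(g * L) = sqrt(2813.508) = 53.042511
Step 3 — Fn = 13.1 / 53.042511 ≈ 0.24697 (5 s.f.)

0.24697


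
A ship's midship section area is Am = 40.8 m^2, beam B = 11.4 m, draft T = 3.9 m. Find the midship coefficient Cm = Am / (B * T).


Formula: Cm = Am / (B * T)
Step 1 — B * T = 11.4 * 3.9 = 44.46 m^2
Step 2 — Cm = 40.8 / 44.46 ≈ 0.91768 (5 s.f.)

0.91768


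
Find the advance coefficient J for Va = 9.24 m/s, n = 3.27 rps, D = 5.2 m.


Formula: J = Va / (n * D)
Step 1 — n * D = 3.27 * 5.2 = 17.004
Step 2 — J = 9.24 / 17.004 ≈ 0.54340 (5 s.f.)

0.54340


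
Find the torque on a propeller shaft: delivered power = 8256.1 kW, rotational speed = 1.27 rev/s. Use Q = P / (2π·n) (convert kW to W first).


Formula: Q = P_W / (2 * pi * n)
Step 1 — P_W = 8256.1 kW * 1000 = 8256100.0 W
Step 2 — 2 * pi * n = 2 * pi * 1.27 = 7.979645
Step 3 — Q = 8256100.0 / 7.979645 ≈ 1034600 N·m (5 s.f.)

1034600 N·m


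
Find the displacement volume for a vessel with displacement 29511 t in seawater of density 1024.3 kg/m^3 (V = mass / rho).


Formula: V = mass / rho
Step 1 — convert tonnes to kg: 29511 t * 1000 = 29511000 kg
Step 2 — V = 29511000 / 1024.3 ≈ 28811 m^3 (5 s.f.)

28811 m^3


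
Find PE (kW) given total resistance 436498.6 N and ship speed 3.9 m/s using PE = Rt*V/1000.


Formula: PE = Rt * V / 1000 (kW)
Step 1 — PE (W) = 436498.6 * 3.9 = 1702344.54 W
Step 2 — PE (kW) = 1702344.54 / 1000 ≈ 1702.3 kW (5 s.f.)

1702.3 kW


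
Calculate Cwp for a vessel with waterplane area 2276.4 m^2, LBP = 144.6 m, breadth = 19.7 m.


Formula: Cwp = Aw / (L * B)
Step 1 — L * B = 144.6 * 19.7 = 2848.62 m^2
Step 2 — Cwp = 2276.4 / 2848.62 ≈ 0.79912 (5 s.f.)

0.79912


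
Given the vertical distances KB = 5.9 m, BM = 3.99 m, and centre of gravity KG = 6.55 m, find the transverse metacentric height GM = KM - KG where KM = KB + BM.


Formula: GM = KB + BM - KG
Step 1 — KM = KB + BM = 5.9 + 3.99 = 9.89 m
Step 2 — GM = KM - KG = 9.89 - 6.55 = 3.34 m

3.34 m


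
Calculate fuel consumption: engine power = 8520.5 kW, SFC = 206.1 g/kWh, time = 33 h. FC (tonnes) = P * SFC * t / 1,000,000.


Formula: FC (tonnes) = P * SFC * t / 1,000,000
Step 1 — P * SFC * t = 8520.5 * 206.1 * 33 = 57950476.65 g
Step 2 — FC (tonnes) = 57950476.65 / 1,000,000 ≈ 57.950 tonnes (5 s.f.)

57.950 tonnes


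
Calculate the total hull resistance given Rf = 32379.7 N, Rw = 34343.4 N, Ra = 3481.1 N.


Formula: Rt = Rf + Rw + Ra
Substituting: Rt = 32379.7 + 34343.4 + 3481.1
Result: Rt = 70204.2 N

70204.2 N


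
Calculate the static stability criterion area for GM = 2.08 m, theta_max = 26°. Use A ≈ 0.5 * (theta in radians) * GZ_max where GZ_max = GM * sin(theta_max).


Formula: GZ_max = GM * sin(theta); Area = 0.5 * theta_rad * GZ_max
Step 1 — GZ_max = 2.08 * sin(26°) = 2.08 * 0.438371 = 0.911812 m
Step 2 — theta_rad = 26 * pi/180 = 0.453786 rad
Step 3 — Area = 0.5 * 0.453786 * 0.911812 ≈ 0.20688 m·rad (5 s.f.)

0.20688 m·rad


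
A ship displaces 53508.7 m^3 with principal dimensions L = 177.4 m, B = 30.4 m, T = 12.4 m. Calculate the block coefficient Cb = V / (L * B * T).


Formula: Cb = V / (L * B * T)
Step 1 — L * B * T = 177.4 * 30.4 * 12.4 = 66872.704 m^3
Step 2 — Cb = 53508.7 / 66872.704 ≈ 0.80016 (5 s.f.)

0.80016


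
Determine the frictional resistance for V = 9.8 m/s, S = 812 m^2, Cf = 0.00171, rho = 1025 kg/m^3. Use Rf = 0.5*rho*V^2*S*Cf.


Formula: Rf = 0.5 * rho * V^2 * S * Cf
Step 1 — V^2 = 9.8^2 = 96.04
Step 2 — 0.5 * rho * V^2 = 0.5 * 1025 * 96.04 = 49220.5
Step 3 — Rf = 49220.5 * 812 * 0.00171 ≈ 68344 N (5 s.f.)

68344 N


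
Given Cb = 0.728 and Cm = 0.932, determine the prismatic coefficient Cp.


Formula: Cp = Cb / Cm
Substituting: Cp = 0.728 / 0.932
Result: Cp ≈ 0.78112 (5 s.f.)

0.78112


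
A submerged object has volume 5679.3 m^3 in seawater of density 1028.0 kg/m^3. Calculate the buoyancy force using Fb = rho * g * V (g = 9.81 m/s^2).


Formula: Fb = rho * g * V
Substituting: Fb = 1028.0 * 9.81 * 5679.3
Intermediate: 1028.0 * 9.81 = 10084.68
Result: Fb = 10084.68 * 5679.3 ≈ 57274000 N (5 s.f.)

57274000 N


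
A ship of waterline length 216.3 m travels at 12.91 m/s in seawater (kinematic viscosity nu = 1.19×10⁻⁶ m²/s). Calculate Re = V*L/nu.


Formula: Re = V * L / nu
Step 1 — V * L = 12.91 * 216.3 = 2792.433 m^2/s
Step 2 — Re = 2792.433 / 1.19e-6 = 2.35e+09

2.35e+09


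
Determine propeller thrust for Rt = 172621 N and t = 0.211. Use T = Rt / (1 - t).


Formula: T = Rt / (1 - t)
Step 1 — (1 - t) = 1 - 0.211 = 0.789
Step 2 — T = 172621 / 0.789 ≈ 218780 N (5 s.f.)

218780 N


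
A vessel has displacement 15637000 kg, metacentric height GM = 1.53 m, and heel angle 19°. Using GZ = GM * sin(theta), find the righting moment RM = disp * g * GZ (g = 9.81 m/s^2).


Formula: GZ = GM * sin(theta); RM = disp * g * GZ
Step 1 — GZ = 1.53 * sin(19°) = 1.53 * 0.325568 = 0.498119 m
Step 2 — RM = 15637000 * 9.81 * 0.498119 ≈ 76411000 N·m (5 s.f.)

76411000 N·m


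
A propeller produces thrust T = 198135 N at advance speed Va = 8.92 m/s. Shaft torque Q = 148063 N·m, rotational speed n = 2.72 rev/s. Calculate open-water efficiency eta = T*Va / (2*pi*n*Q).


Formula: eta = T * Va / (2 * pi * n * Q)
Step 1 — numerator = T * Va = 198135 * 8.92 = 1767364.2
Step 2 — 2 * pi * n = 2 * pi * 2.72 = 17.090264
Step 3 — denominator = 17.090264 * 148063 = 2530435.76
Step 4 — eta = 1767364.2 / 2530435.76 ≈ 0.69844 (5 s.f.)

0.69844


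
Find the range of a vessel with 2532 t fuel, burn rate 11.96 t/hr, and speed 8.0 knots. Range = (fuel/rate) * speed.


Formula: endurance = fuel / rate; range = endurance * speed
Step 1 — endurance = 2532 / 11.96 = 211.7057 hours
Step 2 — range = 211.7057 * 8.0 ≈ 1693.6 nautical miles (5 s.f.)

1693.6 NM


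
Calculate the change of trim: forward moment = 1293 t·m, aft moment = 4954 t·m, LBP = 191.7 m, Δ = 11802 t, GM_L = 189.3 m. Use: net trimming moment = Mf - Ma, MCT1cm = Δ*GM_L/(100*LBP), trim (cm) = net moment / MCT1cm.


Formula: net trimming moment = Mf - Ma; MCT1cm = Δ*GM_L/(100*LBP); trim = net moment / MCT1cm
Step 1 — net trimming moment = 1293 - 4954 = -3661 t·m
Step 2 — MCT1cm = 11802 * 189.3 / (100 * 191.7) = 116.5424 t·m/cm
Step 3 — trim = -3661 / 116.5424 ≈ -31.413 cm (5 s.f.)

-31.413 cm


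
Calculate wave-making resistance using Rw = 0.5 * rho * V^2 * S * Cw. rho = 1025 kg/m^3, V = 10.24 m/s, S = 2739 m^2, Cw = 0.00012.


Formula: Rw = 0.5 * rho * V^2 * S * Cw
Step 1 — V^2 = 10.24^2 = 104.8576
Step 2 — 0.5 * rho * V^2 = 0.5 * 1025 * 104.8576 = 53739.52
Step 3 — Rw = 53739.52 * 2739 * 0.00012 ≈ 17663 N (5 s.f.)

17663 N


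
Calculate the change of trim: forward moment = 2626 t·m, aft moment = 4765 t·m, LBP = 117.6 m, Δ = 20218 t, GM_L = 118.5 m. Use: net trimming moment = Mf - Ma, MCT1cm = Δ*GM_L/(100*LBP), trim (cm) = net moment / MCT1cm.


Formula: net trimming moment = Mf - Ma; MCT1cm = Δ*GM_L/(100*LBP); trim = net moment / MCT1cm
Step 1 — net trimming moment = 2626 - 4765 = -2139 t·m
Step 2 — MCT1cm = 20218 * 118.5 / (100 * 117.6) = 203.7273 t·m/cm
Step 3 — trim = -2139 / 203.7273 ≈ -10.499 cm (5 s.f.)

-10.499 cm


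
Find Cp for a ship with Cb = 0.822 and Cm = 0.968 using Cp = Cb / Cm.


Formula: Cp = Cb / Cm
Substituting: Cp = 0.822 / 0.968
Result: Cp ≈ 0.84917 (5 s.f.)

0.84917


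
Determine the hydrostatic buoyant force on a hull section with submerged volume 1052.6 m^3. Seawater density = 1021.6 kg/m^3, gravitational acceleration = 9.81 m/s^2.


Formula: Fb = rho * g * V
Substituting: Fb = 1021.6 * 9.81 * 1052.6
Intermediate: 1021.6 * 9.81 = 10021.896
Result: Fb = 10021.896 * 1052.6 ≈ 10549000 N (5 s.f.)

10549000 N


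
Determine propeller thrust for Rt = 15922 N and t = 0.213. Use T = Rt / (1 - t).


Formula: T = Rt / (1 - t)
Step 1 — (1 - t) = 1 - 0.213 = 0.787
Step 2 — T = 15922 / 0.787 ≈ 20231 N (5 s.f.)

20231 N


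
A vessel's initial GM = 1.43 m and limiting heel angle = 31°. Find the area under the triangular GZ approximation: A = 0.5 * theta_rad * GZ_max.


Formula: GZ_max = GM * sin(theta); Area = 0.5 * theta_rad * GZ_max
Step 1 — GZ_max = 1.43 * sin(31°) = 1.43 * 0.515038 = 0.736504 m
Step 2 — theta_rad = 31 * pi/180 = 0.541052 rad
Step 3 — Area = 0.5 * 0.541052 * 0.736504 ≈ 0.19924 m·rad (5 s.f.)

0.19924 m·rad


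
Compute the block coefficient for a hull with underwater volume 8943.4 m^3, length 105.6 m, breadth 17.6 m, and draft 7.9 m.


Formula: Cb = V / (L * B * T)
Step 1 — L * B * T = 105.6 * 17.6 * 7.9 = 14682.624 m^3
Step 2 — Cb = 8943.4 / 14682.624 ≈ 0.60911 (5 s.f.)

0.60911


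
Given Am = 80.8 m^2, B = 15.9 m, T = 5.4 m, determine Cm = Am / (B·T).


Formula: Cm = Am / (B * T)
Step 1 — B * T = 15.9 * 5.4 = 85.86 m^2
Step 2 — Cm = 80.8 / 85.86 ≈ 0.94107 (5 s.f.)

0.94107


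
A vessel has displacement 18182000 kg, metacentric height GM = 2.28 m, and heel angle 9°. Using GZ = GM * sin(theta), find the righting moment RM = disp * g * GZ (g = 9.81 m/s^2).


Formula: GZ = GM * sin(theta); RM = disp * g * GZ
Step 1 — GZ = 2.28 * sin(9°) = 2.28 * 0.156434 = 0.35667 m
Step 2 — RM = 18182000 * 9.81 * 0.35667 ≈ 63618000 N·m (5 s.f.)

63618000 N·m


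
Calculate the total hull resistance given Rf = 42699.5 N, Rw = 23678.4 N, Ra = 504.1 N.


Formula: Rt = Rf + Rw + Ra
Substituting: Rt = 42699.5 + 23678.4 + 504.1
Result: Rt = 66882.0 N

66882.0 N


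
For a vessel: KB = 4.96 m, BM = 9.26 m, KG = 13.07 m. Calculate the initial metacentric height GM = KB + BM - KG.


Formula: GM = KB + BM - KG
Step 1 — KM = KB + BM = 4.96 + 9.26 = 14.22 m
Step 2 — GM = KM - KG = 14.22 - 13.07 = 1.15 m

1.15 m


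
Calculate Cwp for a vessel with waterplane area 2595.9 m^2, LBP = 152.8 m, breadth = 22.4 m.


Formula: Cwp = Aw / (L * B)
Step 1 — L * B = 152.8 * 22.4 = 3422.72 m^2
Step 2 — Cwp = 2595.9 / 3422.72 ≈ 0.75843 (5 s.f.)

0.75843


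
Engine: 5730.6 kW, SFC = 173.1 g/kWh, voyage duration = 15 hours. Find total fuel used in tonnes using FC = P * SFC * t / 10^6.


Formula: FC (tonnes) = P * SFC * t / 1,000,000
Step 1 — P * SFC * t = 5730.6 * 173.1 * 15 = 14879502.9 g
Step 2 — FC (tonnes) = 14879502.9 / 1,000,000 ≈ 14.880 tonnes (5 s.f.)

14.880 tonnes


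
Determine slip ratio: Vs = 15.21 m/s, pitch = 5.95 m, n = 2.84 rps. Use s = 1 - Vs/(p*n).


Formula: s = 1 - Vs / (p * n)
Step 1 — p * n = 5.95 * 2.84 = 16.898
Step 2 — Vs / (p*n) = 15.21 / 16.898 = 0.900107 (6 d.p.)
Step 3 — s = 1 - 0.900107 = 0.099893

0.099893


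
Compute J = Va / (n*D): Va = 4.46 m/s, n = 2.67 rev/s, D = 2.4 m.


Formula: J = Va / (n * D)
Step 1 — n * D = 2.67 * 2.4 = 6.408
Step 2 — J = 4.46 / 6.408 ≈ 0.69600 (5 s.f.)

0.69600


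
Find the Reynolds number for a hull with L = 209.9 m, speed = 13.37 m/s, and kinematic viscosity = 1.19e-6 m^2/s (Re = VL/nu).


Formula: Re = V * L / nu
Step 1 — V * L = 13.37 * 209.9 = 2806.363 m^2/s
Step 2 — Re = 2806.363 / 1.19e-6 = 2.36e+09

2.36e+09


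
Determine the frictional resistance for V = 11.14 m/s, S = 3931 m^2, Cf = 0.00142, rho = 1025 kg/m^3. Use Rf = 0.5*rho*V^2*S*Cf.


Formula: Rf = 0.5 * rho * V^2 * S * Cf
Step 1 — V^2 = 11.14^2 = 124.0996
Step 2 — 0.5 * rho * V^2 = 0.5 * 1025 * 124.0996 = 63601.045
Step 3 — Rf = 63601.045 * 3931 * 0.00142 ≈ 355020 N (5 s.f.)

355020 N


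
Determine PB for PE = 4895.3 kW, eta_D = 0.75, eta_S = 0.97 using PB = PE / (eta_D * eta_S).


Formula: PB = PE / (eta_D * eta_S)
Step 1 — combined efficiency = eta_D * eta_S = 0.75 * 0.97 = 0.7275
Step 2 — PB = 4895.3 / 0.7275 ≈ 6728.9 kW (5 s.f.)

6728.9 kW


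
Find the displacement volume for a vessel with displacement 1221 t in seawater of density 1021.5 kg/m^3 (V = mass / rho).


Formula: V = mass / rho
Step 1 — convert tonnes to kg: 1221 t * 1000 = 1221000 kg
Step 2 — V = 1221000 / 1021.5 ≈ 1195.3 m^3 (5 s.f.)

1195.3 m^3


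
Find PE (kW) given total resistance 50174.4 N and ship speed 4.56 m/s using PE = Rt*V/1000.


Formula: PE = Rt * V / 1000 (kW)
Step 1 — PE (W) = 50174.4 * 4.56 = 228795.264 W
Step 2 — PE (kW) = 228795.264 / 1000 ≈ 228.80 kW (5 s.f.)

228.80 kW


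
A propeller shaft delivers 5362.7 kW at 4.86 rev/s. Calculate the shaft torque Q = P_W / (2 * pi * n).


Formula: Q = P_W / (2 * pi * n)
Step 1 — P_W = 5362.7 kW * 1000 = 5362700.0 W
Step 2 — 2 * pi * n = 2 * pi * 4.86 = 30.536281
Step 3 — Q = 5362700.0 / 30.536281 ≈ 175620 N·m (5 s.f.)

175620 N·m


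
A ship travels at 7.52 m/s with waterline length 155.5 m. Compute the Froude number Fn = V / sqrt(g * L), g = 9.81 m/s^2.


Formula: Fn = V / sqrt(g * L)
Step 1 — g * L = 9.81 * 155.5 = 1525.455
Step 2 — sqrt(g * L) = sqrt(1525.455) = 39.057074
Step 3 — Fn = 7.52 / 39.057074 ≈ 0.19254 (5 s.f.)

0.19254


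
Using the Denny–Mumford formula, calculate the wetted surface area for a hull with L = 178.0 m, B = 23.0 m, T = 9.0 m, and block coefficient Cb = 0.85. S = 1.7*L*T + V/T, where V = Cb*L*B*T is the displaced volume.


Formula: S = 1.7*L*T + V/T with V = Cb*L*B*T, i.e. S = L * (1.7*T + Cb*B)
Step 1 — 1.7*T = 1.7 * 9.0 = 15.3 m
Step 2 — Cb*B = 0.85 * 23.0 = 19.55 m
Step 3 — 1.7*T + Cb*B = 15.3 + 19.55 = 34.85 m
Step 4 — S = 178.0 * 34.85 ≈ 6203.3 m^2 (5 s.f.)

6203.3 m^2


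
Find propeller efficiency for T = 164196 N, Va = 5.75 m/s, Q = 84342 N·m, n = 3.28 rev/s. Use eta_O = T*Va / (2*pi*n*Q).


Formula: eta = T * Va / (2 * pi * n * Q)
Step 1 — numerator = T * Va = 164196 * 5.75 = 944127.0
Step 2 — 2 * pi * n = 2 * pi * 3.28 = 20.608848
Step 3 — denominator = 20.608848 * 84342 = 1738191.46
Step 4 — eta = 944127.0 / 1738191.46 ≈ 0.54317 (5 s.f.)

0.54317


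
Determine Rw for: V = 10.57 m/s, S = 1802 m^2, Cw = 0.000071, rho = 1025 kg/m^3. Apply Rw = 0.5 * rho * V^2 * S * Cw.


Formula: Rw = 0.5 * rho * V^2 * S * Cw
Step 1 — V^2 = 10.57^2 = 111.7249
Step 2 — 0.5 * rho * V^2 = 0.5 * 1025 * 111.7249 = 57259.01125
Step 3 — Rw = 57259.01125 * 1802 * 0.000071 ≈ 7325.8 N (5 s.f.)

7325.8 N


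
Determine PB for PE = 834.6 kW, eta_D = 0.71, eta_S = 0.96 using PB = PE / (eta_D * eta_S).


Formula: PB = PE / (eta_D * eta_S)
Step 1 — combined efficiency = eta_D * eta_S = 0.71 * 0.96 = 0.6816
Step 2 — PB = 834.6 / 0.6816 ≈ 1224.5 kW (5 s.f.)

1224.5 kW


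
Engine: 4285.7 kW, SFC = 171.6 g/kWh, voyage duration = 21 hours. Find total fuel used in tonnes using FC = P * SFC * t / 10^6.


Formula: FC (tonnes) = P * SFC * t / 1,000,000
Step 1 — P * SFC * t = 4285.7 * 171.6 * 21 = 15443948.52 g
Step 2 — FC (tonnes) = 15443948.52 / 1,000,000 ≈ 15.444 tonnes (5 s.f.)

15.444 tonnes


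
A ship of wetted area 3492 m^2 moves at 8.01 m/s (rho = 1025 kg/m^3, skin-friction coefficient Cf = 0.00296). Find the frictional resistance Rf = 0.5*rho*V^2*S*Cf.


Formula: Rf = 0.5 * rho * V^2 * S * Cf
Step 1 — V^2 = 8.01^2 = 64.1601
Step 2 — 0.5 * rho * V^2 = 0.5 * 1025 * 64.1601 = 32882.05125
Step 3 — Rf = 32882.05125 * 3492 * 0.00296 ≈ 339880 N (5 s.f.)

339880 N


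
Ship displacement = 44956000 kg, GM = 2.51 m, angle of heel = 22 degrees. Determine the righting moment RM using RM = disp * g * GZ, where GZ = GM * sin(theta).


Formula: GZ = GM * sin(theta); RM = disp * g * GZ
Step 1 — GZ = 2.51 * sin(22°) = 2.51 * 0.374607 = 0.940264 m
Step 2 — RM = 44956000 * 9.81 * 0.940264 ≈ 414670000 N·m (5 s.f.)

414670000 N·m


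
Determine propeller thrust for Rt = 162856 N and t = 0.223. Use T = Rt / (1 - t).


Formula: T = Rt / (1 - t)
Step 1 — (1 - t) = 1 - 0.223 = 0.777
Step 2 — T = 162856 / 0.777 ≈ 209600 N (5 s.f.)

209600 N


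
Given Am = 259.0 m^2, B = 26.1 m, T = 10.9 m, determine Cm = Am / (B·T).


Formula: Cm = Am / (B * T)
Step 1 — B * T = 26.1 * 10.9 = 284.49 m^2
Step 2 — Cm = 259.0 / 284.49 ≈ 0.91040 (5 s.f.)

0.91040


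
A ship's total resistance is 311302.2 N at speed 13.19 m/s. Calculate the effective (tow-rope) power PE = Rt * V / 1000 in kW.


Formula: PE = Rt * V / 1000 (kW)
Step 1 — PE (W) = 311302.2 * 13.19 = 4106076.018 W
Step 2 — PE (kW) = 4106076.018 / 1000 ≈ 4106.1 kW (5 s.f.)

4106.1 kW


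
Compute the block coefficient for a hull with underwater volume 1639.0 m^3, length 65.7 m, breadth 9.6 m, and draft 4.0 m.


Formula: Cb = V / (L * B * T)
Step 1 — L * B * T = 65.7 * 9.6 * 4.0 = 2522.88 m^3
Step 2 — Cb = 1639.0 / 2522.88 ≈ 0.64965 (5 s.f.)

0.64965


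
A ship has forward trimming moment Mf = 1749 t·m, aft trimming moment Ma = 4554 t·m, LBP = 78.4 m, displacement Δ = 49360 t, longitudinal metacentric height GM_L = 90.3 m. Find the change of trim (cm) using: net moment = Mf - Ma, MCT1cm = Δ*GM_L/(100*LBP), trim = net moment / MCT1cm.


Formula: net trimming moment = Mf - Ma; MCT1cm = Δ*GM_L/(100*LBP); trim = net moment / MCT1cm
Step 1 — net trimming moment = 1749 - 4554 = -2805 t·m
Step 2 — MCT1cm = 49360 * 90.3 / (100 * 78.4) = 568.5214 t·m/cm
Step 3 — trim = -2805 / 568.5214 ≈ -4.9339 cm (5 s.f.)

-4.9339 cm


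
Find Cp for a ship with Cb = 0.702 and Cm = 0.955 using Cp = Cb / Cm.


Formula: Cp = Cb / Cm
Substituting: Cp = 0.702 / 0.955
Result: Cp ≈ 0.73508 (5 s.f.)

0.73508


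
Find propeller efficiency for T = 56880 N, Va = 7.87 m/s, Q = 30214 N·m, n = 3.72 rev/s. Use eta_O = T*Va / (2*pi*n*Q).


Formula: eta = T * Va / (2 * pi * n * Q)
Step 1 — numerator = T * Va = 56880 * 7.87 = 447645.6
Step 2 — 2 * pi * n = 2 * pi * 3.72 = 23.373449
Step 3 — denominator = 23.373449 * 30214 = 706205.39
Step 4 — eta = 447645.6 / 706205.39 ≈ 0.63387 (5 s.f.)

0.63387


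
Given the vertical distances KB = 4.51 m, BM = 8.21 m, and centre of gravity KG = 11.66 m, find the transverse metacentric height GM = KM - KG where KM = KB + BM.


Formula: GM = KB + BM - KG
Step 1 — KM = KB + BM = 4.51 + 8.21 = 12.72 m
Step 2 — GM = KM - KG = 12.72 - 11.66 = 1.06 m

1.06 m


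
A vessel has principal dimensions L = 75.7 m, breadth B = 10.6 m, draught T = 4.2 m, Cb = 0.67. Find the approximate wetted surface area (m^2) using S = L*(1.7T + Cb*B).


Formula: S = 1.7*L*T + V/T with V = Cb*L*B*T, i.e. S = L * (1.7*T + Cb*B)
Step 1 — 1.7*T = 1.7 * 4.2 = 7.14 m
Step 2 — Cb*B = 0.67 * 10.6 = 7.102 m
Step 3 — 1.7*T + Cb*B = 7.14 + 7.102 = 14.242 m
Step 4 — S = 75.7 * 14.242 ≈ 1078.1 m^2 (5 s.f.)

1078.1 m^2


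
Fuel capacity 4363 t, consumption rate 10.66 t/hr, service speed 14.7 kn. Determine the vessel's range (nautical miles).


Formula: endurance = fuel / rate; range = endurance * speed
Step 1 — endurance = 4363 / 10.66 = 409.2871 hours
Step 2 — range = 409.2871 * 14.7 ≈ 6016.5 nautical miles (5 s.f.)

6016.5 NM


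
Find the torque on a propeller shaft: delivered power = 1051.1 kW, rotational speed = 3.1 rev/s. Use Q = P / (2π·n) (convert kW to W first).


Formula: Q = P_W / (2 * pi * n)
Step 1 — P_W = 1051.1 kW * 1000 = 1051100.0 W
Step 2 — 2 * pi * n = 2 * pi * 3.1 = 19.477874
Step 3 — Q = 1051100.0 / 19.477874 ≈ 53964 N·m (5 s.f.)

53964 N·m


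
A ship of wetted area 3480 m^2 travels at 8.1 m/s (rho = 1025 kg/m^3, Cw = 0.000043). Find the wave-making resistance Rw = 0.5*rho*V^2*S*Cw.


Formula: Rw = 0.5 * rho * V^2 * S * Cw
Step 1 — V^2 = 8.1^2 = 65.61
Step 2 — 0.5 * rho * V^2 = 0.5 * 1025 * 65.61 = 33625.125
Step 3 — Rw = 33625.125 * 3480 * 0.000043 ≈ 5031.7 N (5 s.f.)

5031.7 N


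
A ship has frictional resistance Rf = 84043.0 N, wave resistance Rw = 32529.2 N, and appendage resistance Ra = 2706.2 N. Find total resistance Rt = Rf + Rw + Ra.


Formula: Rt = Rf + Rw + Ra
Substituting: Rt = 84043.0 + 32529.2 + 2706.2
Result: Rt = 119278.4 N

119278.4 N


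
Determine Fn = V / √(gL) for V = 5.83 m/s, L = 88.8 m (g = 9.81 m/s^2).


Formula: Fn = V / sqrt(g * L)
Step 1 — g * L = 9.81 * 88.8 = 871.128
Step 2 — sqrt(g * L) = sqrt(871.128) = 29.514878
Step 3 — Fn = 5.83 / 29.514878 ≈ 0.19753 (5 s.f.)

0.19753


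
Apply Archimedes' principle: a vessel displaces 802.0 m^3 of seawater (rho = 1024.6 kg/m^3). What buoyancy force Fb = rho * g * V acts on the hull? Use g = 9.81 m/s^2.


Formula: Fb = rho * g * V
Substituting: Fb = 1024.6 * 9.81 * 802.0
Intermediate: 1024.6 * 9.81 = 10051.326
Result: Fb = 10051.326 * 802.0 ≈ 8061200 N (5 s.f.)

8061200 N


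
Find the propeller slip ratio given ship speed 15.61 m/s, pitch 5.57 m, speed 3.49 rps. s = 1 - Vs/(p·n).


Formula: s = 1 - Vs / (p * n)
Step 1 — p * n = 5.57 * 3.49 = 19.4393
Step 2 — Vs / (p*n) = 15.61 / 19.4393 = 0.803012 (6 d.p.)
Step 3 — s = 1 - 0.803012 = 0.196988

0.196988


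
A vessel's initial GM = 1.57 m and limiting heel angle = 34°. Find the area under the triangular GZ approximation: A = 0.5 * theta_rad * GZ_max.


Formula: GZ_max = GM * sin(theta); Area = 0.5 * theta_rad * GZ_max
Step 1 — GZ_max = 1.57 * sin(34°) = 1.57 * 0.559193 = 0.877933 m
Step 2 — theta_rad = 34 * pi/180 = 0.593412 rad
Step 3 — Area = 0.5 * 0.593412 * 0.877933 ≈ 0.26049 m·rad (5 s.f.)

0.26049 m·rad


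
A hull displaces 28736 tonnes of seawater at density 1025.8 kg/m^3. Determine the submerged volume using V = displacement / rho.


Formula: V = mass / rho
Step 1 — convert tonnes to kg: 28736 t * 1000 = 28736000 kg
Step 2 — V = 28736000 / 1025.8 ≈ 28013 m^3 (5 s.f.)

28013 m^3


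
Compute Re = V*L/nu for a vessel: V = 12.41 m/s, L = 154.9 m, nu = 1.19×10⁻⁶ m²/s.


Formula: Re = V * L / nu
Step 1 — V * L = 12.41 * 154.9 = 1922.309 m^2/s
Step 2 — Re = 1922.309 / 1.19e-6 = 1.62e+09

1.62e+09


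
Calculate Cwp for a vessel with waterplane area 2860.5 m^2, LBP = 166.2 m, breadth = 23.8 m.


Formula: Cwp = Aw / (L * B)
Step 1 — L * B = 166.2 * 23.8 = 3955.56 m^2
Step 2 — Cwp = 2860.5 / 3955.56 ≈ 0.72316 (5 s.f.)

0.72316


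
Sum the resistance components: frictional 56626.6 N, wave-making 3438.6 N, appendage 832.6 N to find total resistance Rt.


Formula: Rt = Rf + Rw + Ra
Substituting: Rt = 56626.6 + 3438.6 + 832.6
Result: Rt = 60897.8 N

60897.8 N


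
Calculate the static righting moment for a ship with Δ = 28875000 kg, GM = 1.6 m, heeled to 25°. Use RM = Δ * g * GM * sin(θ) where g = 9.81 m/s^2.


Formula: GZ = GM * sin(theta); RM = disp * g * GZ
Step 1 — GZ = 1.6 * sin(25°) = 1.6 * 0.422618 = 0.676189 m
Step 2 — RM = 28875000 * 9.81 * 0.676189 ≈ 191540000 N·m (5 s.f.)

191540000 N·m


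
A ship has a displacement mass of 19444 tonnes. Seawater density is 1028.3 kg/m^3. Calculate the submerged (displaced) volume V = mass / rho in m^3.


Formula: V = mass / rho
Step 1 — convert tonnes to kg: 19444 t * 1000 = 19444000 kg
Step 2 — V = 19444000 / 1028.3 ≈ 18909 m^3 (5 s.f.)

18909 m^3


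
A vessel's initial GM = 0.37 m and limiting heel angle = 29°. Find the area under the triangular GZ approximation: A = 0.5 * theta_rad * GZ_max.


Formula: GZ_max = GM * sin(theta); Area = 0.5 * theta_rad * GZ_max
Step 1 — GZ_max = 0.37 * sin(29°) = 0.37 * 0.48481 = 0.17938 m
Step 2 — theta_rad = 29 * pi/180 = 0.506145 rad
Step 3 — Area = 0.5 * 0.506145 * 0.17938 ≈ 0.045396 m·rad (5 s.f.)

0.045396 m·rad


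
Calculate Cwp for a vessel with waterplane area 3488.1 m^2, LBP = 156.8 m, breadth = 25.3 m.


Formula: Cwp = Aw / (L * B)
Step 1 — L * B = 156.8 * 25.3 = 3967.04 m^2
Step 2 — Cwp = 3488.1 / 3967.04 ≈ 0.87927 (5 s.f.)

0.87927


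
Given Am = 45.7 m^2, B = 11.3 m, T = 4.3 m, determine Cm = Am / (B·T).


Formula: Cm = Am / (B * T)
Step 1 — B * T = 11.3 * 4.3 = 48.59 m^2
Step 2 — Cm = 45.7 / 48.59 ≈ 0.94052 (5 s.f.)

0.94052


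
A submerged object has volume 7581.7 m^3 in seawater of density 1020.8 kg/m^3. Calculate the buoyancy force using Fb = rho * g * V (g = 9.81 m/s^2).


Formula: Fb = rho * g * V
Substituting: Fb = 1020.8 * 9.81 * 7581.7
Intermediate: 1020.8 * 9.81 = 10014.048
Result: Fb = 10014.048 * 7581.7 ≈ 75924000 N (5 s.f.)

75924000 N


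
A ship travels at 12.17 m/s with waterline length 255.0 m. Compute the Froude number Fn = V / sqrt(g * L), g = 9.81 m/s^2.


Formula: Fn = V / sqrt(g * L)
Step 1 — g * L = 9.81 * 255.0 = 2501.55
Step 2 — sqrt(g * L) = sqrt(2501.55) = 50.015498
Step 3 — Fn = 12.17 / 50.015498 ≈ 0.24332 (5 s.f.)

0.24332


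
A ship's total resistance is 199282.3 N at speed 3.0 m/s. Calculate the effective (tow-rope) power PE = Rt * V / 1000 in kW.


Formula: PE = Rt * V / 1000 (kW)
Step 1 — PE (W) = 199282.3 * 3.0 = 597846.9 W
Step 2 — PE (kW) = 597846.9 / 1000 ≈ 597.85 kW (5 s.f.)

597.85 kW


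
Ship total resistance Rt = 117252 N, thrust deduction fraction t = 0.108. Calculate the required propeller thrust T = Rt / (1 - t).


Formula: T = Rt / (1 - t)
Step 1 — (1 - t) = 1 - 0.108 = 0.892
Step 2 — T = 117252 / 0.892 ≈ 131450 N (5 s.f.)

131450 N
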